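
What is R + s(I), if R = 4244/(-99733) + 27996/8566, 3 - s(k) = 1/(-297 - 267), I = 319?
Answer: 1500303263075/240916231596 ≈ 6.2275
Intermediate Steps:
s(k) = 1693/564 (s(k) = 3 - 1/(-297 - 267) = 3 - 1/(-564) = 3 - 1*(-1/564) = 3 + 1/564 = 1693/564)
R = 1377885482/427156439 (R = 4244*(-1/99733) + 27996*(1/8566) = -4244/99733 + 13998/4283 = 1377885482/427156439 ≈ 3.2257)
R + s(I) = 1377885482/427156439 + 1693/564 = 1500303263075/240916231596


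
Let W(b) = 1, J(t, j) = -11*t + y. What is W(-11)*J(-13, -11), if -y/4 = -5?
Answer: 163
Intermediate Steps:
y = 20 (y = -4*(-5) = 20)
J(t, j) = 20 - 11*t (J(t, j) = -11*t + 20 = 20 - 11*t)
W(-11)*J(-13, -11) = 1*(20 - 11*(-13)) = 1*(20 + 143) = 1*163 = 163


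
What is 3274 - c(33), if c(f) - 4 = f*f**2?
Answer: -32667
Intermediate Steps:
c(f) = 4 + f**3 (c(f) = 4 + f*f**2 = 4 + f**3)
3274 - c(33) = 3274 - (4 + 33**3) = 3274 - (4 + 35937) = 3274 - 1*35941 = 3274 - 35941 = -32667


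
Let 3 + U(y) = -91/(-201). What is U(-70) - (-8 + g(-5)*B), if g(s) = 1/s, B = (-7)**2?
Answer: 15329/1005 ≈ 15.253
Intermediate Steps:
B = 49
U(y) = -512/201 (U(y) = -3 - 91/(-201) = -3 - 91*(-1/201) = -3 + 91/201 = -512/201)
U(-70) - (-8 + g(-5)*B) = -512/201 - (-8 + 49/(-5)) = -512/201 - (-8 - 1/5*49) = -512/201 - (-8 - 49/5) = -512/201 - 1*(-89/5) = -512/201 + 89/5 = 15329/1005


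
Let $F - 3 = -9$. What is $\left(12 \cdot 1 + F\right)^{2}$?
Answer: $36$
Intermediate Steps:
$F = -6$ ($F = 3 - 9 = -6$)
$\left(12 \cdot 1 + F\right)^{2} = \left(12 \cdot 1 - 6\right)^{2} = \left(12 - 6\right)^{2} = 6^{2} = 36$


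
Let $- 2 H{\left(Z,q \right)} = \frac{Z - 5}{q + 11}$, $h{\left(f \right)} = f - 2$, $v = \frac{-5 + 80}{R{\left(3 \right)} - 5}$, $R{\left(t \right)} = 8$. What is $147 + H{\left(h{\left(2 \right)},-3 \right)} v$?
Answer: $\frac{2477}{16} \approx 154.81$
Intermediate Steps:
$v = 25$ ($v = \frac{-5 + 80}{8 - 5} = \frac{75}{3} = 75 \cdot \frac{1}{3} = 25$)
$h{\left(f \right)} = -2 + f$ ($h{\left(f \right)} = f - 2 = -2 + f$)
$H{\left(Z,q \right)} = - \frac{-5 + Z}{2 \left(11 + q\right)}$ ($H{\left(Z,q \right)} = - \frac{\left(Z - 5\right) \frac{1}{q + 11}}{2} = - \frac{\left(-5 + Z\right) \frac{1}{11 + q}}{2} = - \frac{\frac{1}{11 + q} \left(-5 + Z\right)}{2} = - \frac{-5 + Z}{2 \left(11 + q\right)}$)
$147 + H{\left(h{\left(2 \right)},-3 \right)} v = 147 + \frac{5 - \left(-2 + 2\right)}{2 \left(11 - 3\right)} 25 = 147 + \frac{5 - 0}{2 \cdot 8} \cdot 25 = 147 + \frac{1}{2} \cdot \frac{1}{8} \left(5 + 0\right) 25 = 147 + \frac{1}{2} \cdot \frac{1}{8} \cdot 5 \cdot 25 = 147 + \frac{5}{16} \cdot 25 = 147 + \frac{125}{16} = \frac{2477}{16}$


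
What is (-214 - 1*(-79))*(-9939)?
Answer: 1341765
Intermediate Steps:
(-214 - 1*(-79))*(-9939) = (-214 + 79)*(-9939) = -135*(-9939) = 1341765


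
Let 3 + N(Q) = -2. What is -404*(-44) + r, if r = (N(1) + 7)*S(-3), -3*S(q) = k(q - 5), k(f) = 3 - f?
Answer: 53306/3 ≈ 17769.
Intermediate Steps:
N(Q) = -5 (N(Q) = -3 - 2 = -5)
S(q) = -8/3 + q/3 (S(q) = -(3 - (q - 5))/3 = -(3 - (-5 + q))/3 = -(3 + (5 - q))/3 = -(8 - q)/3 = -8/3 + q/3)
r = -22/3 (r = (-5 + 7)*(-8/3 + (⅓)*(-3)) = 2*(-8/3 - 1) = 2*(-11/3) = -22/3 ≈ -7.3333)
-404*(-44) + r = -404*(-44) - 22/3 = 17776 - 22/3 = 53306/3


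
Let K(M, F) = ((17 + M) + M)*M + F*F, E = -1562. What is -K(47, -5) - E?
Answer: -3680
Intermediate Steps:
K(M, F) = F² + M*(17 + 2*M) (K(M, F) = (17 + 2*M)*M + F² = M*(17 + 2*M) + F² = F² + M*(17 + 2*M))
-K(47, -5) - E = -((-5)² + 2*47² + 17*47) - 1*(-1562) = -(25 + 2*2209 + 799) + 1562 = -(25 + 4418 + 799) + 1562 = -1*5242 + 1562 = -5242 + 1562 = -3680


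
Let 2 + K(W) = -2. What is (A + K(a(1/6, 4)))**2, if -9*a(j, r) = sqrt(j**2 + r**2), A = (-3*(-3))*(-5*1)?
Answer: 2401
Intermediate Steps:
A = -45 (A = 9*(-5) = -45)
a(j, r) = -sqrt(j**2 + r**2)/9
K(W) = -4 (K(W) = -2 - 2 = -4)
(A + K(a(1/6, 4)))**2 = (-45 - 4)**2 = (-49)**2 = 2401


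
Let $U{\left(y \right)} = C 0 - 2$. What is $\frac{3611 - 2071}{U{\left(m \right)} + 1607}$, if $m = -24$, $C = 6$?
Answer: $\frac{308}{321} \approx 0.9595$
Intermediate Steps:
$U{\left(y \right)} = -2$ ($U{\left(y \right)} = 6 \cdot 0 - 2 = 0 - 2 = -2$)
$\frac{3611 - 2071}{U{\left(m \right)} + 1607} = \frac{3611 - 2071}{-2 + 1607} = \frac{1540}{1605} = 1540 \cdot \frac{1}{1605} = \frac{308}{321}$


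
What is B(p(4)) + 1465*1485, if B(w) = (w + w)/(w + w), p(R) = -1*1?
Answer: 2175526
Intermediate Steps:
p(R) = -1
B(w) = 1 (B(w) = (2*w)/((2*w)) = (2*w)*(1/(2*w)) = 1)
B(p(4)) + 1465*1485 = 1 + 1465*1485 = 1 + 2175525 = 2175526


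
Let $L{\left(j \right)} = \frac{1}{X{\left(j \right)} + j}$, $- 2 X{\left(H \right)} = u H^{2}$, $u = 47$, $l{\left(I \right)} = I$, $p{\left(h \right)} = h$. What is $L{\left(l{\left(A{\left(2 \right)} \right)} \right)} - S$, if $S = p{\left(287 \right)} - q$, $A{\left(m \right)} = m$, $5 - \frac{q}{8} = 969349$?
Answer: $- \frac{713463589}{92} \approx -7.755 \cdot 10^{6}$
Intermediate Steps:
$q = -7754752$ ($q = 40 - 7754792 = -7754752$)
$S = 7755039$ ($S = 287 - -7754752 = 287 + 7754752 = 7755039$)
$X{\left(H \right)} = - \frac{47 H^{2}}{2}$
$L{\left(j \right)} = \frac{1}{j - \frac{47 j^{2}}{2}}$ ($L{\left(j \right)} = \frac{1}{- \frac{47 j^{2}}{2} + j} = \frac{1}{j - \frac{47 j^{2}}{2}}$)
$L{\left(l{\left(A{\left(2 \right)} \right)} \right)} - S = - \frac{2}{2 \left(-2 + 47 \cdot 2\right)} - 7755039 = \left(-2\right) \frac{1}{2} \frac{1}{-2 + 94} - 7755039 = \left(-2\right) \frac{1}{2} \cdot \frac{1}{92} - 7755039 = - \frac{1}{92} - 7755039 = - \frac{713463589}{92}$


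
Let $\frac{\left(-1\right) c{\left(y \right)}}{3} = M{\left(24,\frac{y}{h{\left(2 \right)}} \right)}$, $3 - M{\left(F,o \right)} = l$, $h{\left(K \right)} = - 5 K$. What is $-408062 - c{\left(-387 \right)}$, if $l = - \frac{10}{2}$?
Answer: $-408038$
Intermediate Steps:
$l = -5$ ($l = \left(-10\right) \frac{1}{2} = -5$)
$M{\left(F,o \right)} = 8$ ($M{\left(F,o \right)} = 3 - -5 = 3 + 5 = 8$)
$c{\left(y \right)} = -24$ ($c{\left(y \right)} = \left(-3\right) 8 = -24$)
$-408062 - c{\left(-387 \right)} = -408062 - -24 = -408062 + 24 = -408038$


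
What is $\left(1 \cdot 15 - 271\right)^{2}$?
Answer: $65536$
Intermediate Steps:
$\left(1 \cdot 15 - 271\right)^{2} = \left(15 - 271\right)^{2} = \left(-256\right)^{2} = 65536$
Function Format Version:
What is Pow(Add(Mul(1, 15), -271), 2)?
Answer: 65536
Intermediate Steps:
Pow(Add(Mul(1, 15), -271), 2) = Pow(Add(15, -271), 2) = Pow(-256, 2) = 65536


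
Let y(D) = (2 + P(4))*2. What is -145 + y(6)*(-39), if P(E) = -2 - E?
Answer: 167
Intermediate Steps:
y(D) = -8 (y(D) = (2 + (-2 - 1*4))*2 = (2 + (-2 - 4))*2 = (2 - 6)*2 = -4*2 = -8)
-145 + y(6)*(-39) = -145 - 8*(-39) = -145 + 312 = 167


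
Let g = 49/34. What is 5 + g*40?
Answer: 1065/17 ≈ 62.647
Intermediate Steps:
g = 49/34 (g = 49*(1/34) = 49/34 ≈ 1.4412)
5 + g*40 = 5 + (49/34)*40 = 5 + 980/17 = 1065/17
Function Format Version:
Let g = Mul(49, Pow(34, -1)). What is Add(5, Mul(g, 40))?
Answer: Rational(1065, 17) ≈ 62.647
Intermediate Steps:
g = Rational(49, 34) (g = Mul(49, Rational(1, 34)) = Rational(49, 34) ≈ 1.4412)
Add(5, Mul(g, 40)) = Add(5, Mul(Rational(49, 34), 40)) = Add(5, Rational(980, 17)) = Rational(1065, 17)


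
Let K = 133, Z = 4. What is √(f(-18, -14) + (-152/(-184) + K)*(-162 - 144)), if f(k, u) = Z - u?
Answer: 3*I*√2405938/23 ≈ 202.32*I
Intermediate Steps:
f(k, u) = 4 - u
√(f(-18, -14) + (-152/(-184) + K)*(-162 - 144)) = √((4 - 1*(-14)) + (-152/(-184) + 133)*(-162 - 144)) = √((4 + 14) + (-152*(-1/184) + 133)*(-306)) = √(18 + (19/23 + 133)*(-306)) = √(18 + (3078/23)*(-306)) = √(18 - 941868/23) = √(-941454/23) = 3*I*√2405938/23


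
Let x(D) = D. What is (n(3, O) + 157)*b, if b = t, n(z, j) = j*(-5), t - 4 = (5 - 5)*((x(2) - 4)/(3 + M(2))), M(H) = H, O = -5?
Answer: 728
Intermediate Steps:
t = 4 (t = 4 + (5 - 5)*((2 - 4)/(3 + 2)) = 4 + 0*(-2/5) = 4 + 0*(-2*⅕) = 4 + 0*(-⅖) = 4 + 0 = 4)
n(z, j) = -5*j
b = 4
(n(3, O) + 157)*b = (-5*(-5) + 157)*4 = (25 + 157)*4 = 182*4 = 728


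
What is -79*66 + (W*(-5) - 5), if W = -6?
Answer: -5189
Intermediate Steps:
-79*66 + (W*(-5) - 5) = -79*66 + (-6*(-5) - 5) = -5214 + (30 - 5) = -5214 + 25 = -5189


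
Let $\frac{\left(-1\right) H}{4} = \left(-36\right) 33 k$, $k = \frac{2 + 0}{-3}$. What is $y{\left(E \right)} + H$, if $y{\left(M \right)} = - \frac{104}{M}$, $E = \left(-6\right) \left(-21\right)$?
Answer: $- \frac{199636}{63} \approx -3168.8$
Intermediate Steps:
$k = - \frac{2}{3}$ ($k = \left(- \frac{1}{3}\right) 2 = - \frac{2}{3} \approx -0.66667$)
$H = -3168$ ($H = - 4 \left(-36\right) 33 \left(- \frac{2}{3}\right) = - 4 \left(\left(-1188\right) \left(- \frac{2}{3}\right)\right) = \left(-4\right) 792 = -3168$)
$E = 126$
$y{\left(E \right)} + H = - \frac{104}{126} - 3168 = \left(-104\right) \frac{1}{126} - 3168 = - \frac{52}{63} - 3168 = - \frac{199636}{63}$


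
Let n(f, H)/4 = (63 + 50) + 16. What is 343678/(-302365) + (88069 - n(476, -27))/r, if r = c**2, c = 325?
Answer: -1965605181/6387460625 ≈ -0.30773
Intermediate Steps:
n(f, H) = 516 (n(f, H) = 4*((63 + 50) + 16) = 4*(113 + 16) = 4*129 = 516)
r = 105625 (r = 325**2 = 105625)
343678/(-302365) + (88069 - n(476, -27))/r = 343678/(-302365) + (88069 - 1*516)/105625 = 343678*(-1/302365) + (88069 - 516)*(1/105625) = -343678/302365 + 87553*(1/105625) = -343678/302365 + 87553/105625 = -1965605181/6387460625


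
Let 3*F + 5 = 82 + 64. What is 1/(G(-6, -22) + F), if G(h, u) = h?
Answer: 1/41 ≈ 0.024390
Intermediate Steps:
F = 47 (F = -5/3 + (82 + 64)/3 = -5/3 + (1/3)*146 = -5/3 + 146/3 = 47)
1/(G(-6, -22) + F) = 1/(-6 + 47) = 1/41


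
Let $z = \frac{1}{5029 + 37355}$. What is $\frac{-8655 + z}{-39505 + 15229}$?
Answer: $\frac{366833519}{1028913984} \approx 0.35652$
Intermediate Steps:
$z = \frac{1}{42384} \approx 2.3594 \cdot 10^{-5}$
$\frac{-8655 + z}{-39505 + 15229} = \frac{-8655 + \frac{1}{42384}}{-39505 + 15229} = - \frac{366833519}{42384 \left(-24276\right)} = \left(- \frac{366833519}{42384}\right) \left(- \frac{1}{24276}\right) = \frac{366833519}{1028913984}$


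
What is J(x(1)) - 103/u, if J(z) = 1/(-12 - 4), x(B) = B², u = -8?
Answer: 205/16 ≈ 12.813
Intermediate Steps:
J(z) = -1/16 (J(z) = 1/(-16) = -1/16)
J(x(1)) - 103/u = -1/16 - 103/(-8) = -1/16 - 103*(-⅛) = -1/16 + 103/8 = 205/16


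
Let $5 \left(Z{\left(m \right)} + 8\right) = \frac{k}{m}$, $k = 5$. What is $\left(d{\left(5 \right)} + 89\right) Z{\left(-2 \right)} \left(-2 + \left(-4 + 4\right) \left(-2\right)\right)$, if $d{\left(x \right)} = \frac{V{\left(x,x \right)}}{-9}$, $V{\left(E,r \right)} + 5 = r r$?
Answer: $\frac{13277}{9} \approx 1475.2$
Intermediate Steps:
$V{\left(E,r \right)} = -5 + r^{2}$ ($V{\left(E,r \right)} = -5 + r r = -5 + r^{2}$)
$Z{\left(m \right)} = -8 + \frac{1}{m}$ ($Z{\left(m \right)} = -8 + \frac{5 \frac{1}{m}}{5} = -8 + \frac{1}{m}$)
$d{\left(x \right)} = \frac{5}{9} - \frac{x^{2}}{9}$ ($d{\left(x \right)} = \frac{-5 + x^{2}}{-9} = \left(-5 + x^{2}\right) \left(- \frac{1}{9}\right) = \frac{5}{9} - \frac{x^{2}}{9}$)
$\left(d{\left(5 \right)} + 89\right) Z{\left(-2 \right)} \left(-2 + \left(-4 + 4\right) \left(-2\right)\right) = \left(\left(\frac{5}{9} - \frac{5^{2}}{9}\right) + 89\right) \left(-8 + \frac{1}{-2}\right) \left(-2 + \left(-4 + 4\right) \left(-2\right)\right) = \left(\left(\frac{5}{9} - \frac{25}{9}\right) + 89\right) \left(-8 - \frac{1}{2}\right) \left(-2 + 0 \left(-2\right)\right) = \left(\left(\frac{5}{9} - \frac{25}{9}\right) + 89\right) \left(- \frac{17 \left(-2 + 0\right)}{2}\right) = \left(- \frac{20}{9} + 89\right) \left(\left(- \frac{17}{2}\right) \left(-2\right)\right) = \frac{781}{9} \cdot 17 = \frac{13277}{9}$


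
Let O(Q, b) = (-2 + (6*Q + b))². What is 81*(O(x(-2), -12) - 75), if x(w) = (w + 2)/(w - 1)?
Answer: 9801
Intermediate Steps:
x(w) = (2 + w)/(-1 + w)
O(Q, b) = (-2 + b + 6*Q)² (O(Q, b) = (-2 + (b + 6*Q))² = (-2 + b + 6*Q)²)
81*(O(x(-2), -12) - 75) = 81*((-2 - 12 + 6*((2 - 2)/(-1 - 2)))² - 75) = 81*((-2 - 12 + 6*(0/(-3)))² - 75) = 81*((-2 - 12 + 6*(-⅓*0))² - 75) = 81*((-2 - 12 + 6*0)² - 75) = 81*((-2 - 12 + 0)² - 75) = 81*((-14)² - 75) = 81*(196 - 75) = 81*121 = 9801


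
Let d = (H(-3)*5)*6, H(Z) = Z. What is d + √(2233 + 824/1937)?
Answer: -90 + √8379742865/1937 ≈ -42.741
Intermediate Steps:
d = -90 (d = -3*5*6 = -15*6 = -90)
d + √(2233 + 824/1937) = -90 + √(2233 + 824/1937) = -90 + √(4326145/1937) = -90 + √8379742865/1937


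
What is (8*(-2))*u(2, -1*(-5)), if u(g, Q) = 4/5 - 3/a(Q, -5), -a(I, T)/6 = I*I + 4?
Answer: -1896/145 ≈ -13.076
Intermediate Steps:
a(I, T) = -24 - 6*I**2 (a(I, T) = -6*(I*I + 4) = -6*(I**2 + 4) = -6*(4 + I**2) = -24 - 6*I**2)
u(g, Q) = 4/5 - 3/(-24 - 6*Q**2)
(8*(-2))*u(2, -1*(-5)) = (8*(-2))*((37 + 8*(-1*(-5))**2)/(10*(4 + (-1*(-5))**2))) = -8*(37 + 8*5**2)/(5*(4 + 5**2)) = -8*(37 + 8*25)/(5*(4 + 25)) = -8*(37 + 200)/(5*29) = -8*237/(5*29) = -16*237/290 = -1896/145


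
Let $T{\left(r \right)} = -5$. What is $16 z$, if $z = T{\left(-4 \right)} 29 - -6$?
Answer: $-2224$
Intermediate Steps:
$z = -139$ ($z = \left(-5\right) 29 - -6 = -145 + 6 = -139$)
$16 z = 16 \left(-139\right) = -2224$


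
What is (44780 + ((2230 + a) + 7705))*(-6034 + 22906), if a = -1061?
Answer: 905250288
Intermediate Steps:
(44780 + ((2230 + a) + 7705))*(-6034 + 22906) = (44780 + ((2230 - 1061) + 7705))*(-6034 + 22906) = (44780 + (1169 + 7705))*16872 = (44780 + 8874)*16872 = 53654*16872 = 905250288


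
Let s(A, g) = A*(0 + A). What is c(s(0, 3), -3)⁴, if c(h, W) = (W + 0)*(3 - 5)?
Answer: 1296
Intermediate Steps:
s(A, g) = A² (s(A, g) = A*A = A²)
c(h, W) = -2*W (c(h, W) = W*(-2) = -2*W)
c(s(0, 3), -3)⁴ = (-2*(-3))⁴ = 6⁴ = 1296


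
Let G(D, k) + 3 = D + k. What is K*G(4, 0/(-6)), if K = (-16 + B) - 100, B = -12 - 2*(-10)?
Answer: -108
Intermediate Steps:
B = 8 (B = -12 + 20 = 8)
K = -108 (K = (-16 + 8) - 100 = -8 - 100 = -108)
G(D, k) = -3 + D + k (G(D, k) = -3 + (D + k) = -3 + D + k)
K*G(4, 0/(-6)) = -108*(-3 + 4 + 0/(-6)) = -108*(-3 + 4 + 0*(-1/6)) = -108*(-3 + 4 + 0) = -108*1 = -108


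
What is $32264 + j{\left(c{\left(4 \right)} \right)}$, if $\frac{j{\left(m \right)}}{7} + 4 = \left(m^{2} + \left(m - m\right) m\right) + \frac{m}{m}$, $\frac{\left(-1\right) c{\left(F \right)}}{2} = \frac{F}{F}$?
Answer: $32271$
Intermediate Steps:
$c{\left(F \right)} = -2$ ($c{\left(F \right)} = - 2 \frac{F}{F} = \left(-2\right) 1 = -2$)
$j{\left(m \right)} = -21 + 7 m^{2}$ ($j{\left(m \right)} = -28 + 7 \left(\left(m^{2} + \left(m - m\right) m\right) + \frac{m}{m}\right) = -28 + 7 \left(\left(m^{2} + 0 m\right) + 1\right) = -28 + 7 \left(\left(m^{2} + 0\right) + 1\right) = -28 + 7 \left(m^{2} + 1\right) = -28 + 7 \left(1 + m^{2}\right) = -28 + \left(7 + 7 m^{2}\right) = -21 + 7 m^{2}$)
$32264 + j{\left(c{\left(4 \right)} \right)} = 32264 - \left(21 - 7 \left(-2\right)^{2}\right) = 32264 + \left(-21 + 7 \cdot 4\right) = 32264 + \left(-21 + 28\right) = 32264 + 7 = 32271$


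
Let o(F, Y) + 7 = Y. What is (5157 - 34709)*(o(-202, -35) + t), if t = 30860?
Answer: -910733536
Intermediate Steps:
o(F, Y) = -7 + Y
(5157 - 34709)*(o(-202, -35) + t) = (5157 - 34709)*((-7 - 35) + 30860) = -29552*(-42 + 30860) = -29552*30818 = -910733536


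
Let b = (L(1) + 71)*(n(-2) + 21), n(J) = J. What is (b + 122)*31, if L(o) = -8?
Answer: 40889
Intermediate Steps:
b = 1197 (b = (-8 + 71)*(-2 + 21) = 63*19 = 1197)
(b + 122)*31 = (1197 + 122)*31 = 1319*31 = 40889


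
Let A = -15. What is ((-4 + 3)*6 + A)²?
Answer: 441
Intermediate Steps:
((-4 + 3)*6 + A)² = ((-4 + 3)*6 - 15)² = (-1*6 - 15)² = (-6 - 15)² = (-21)² = 441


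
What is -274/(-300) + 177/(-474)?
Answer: 3199/5925 ≈ 0.53992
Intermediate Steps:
-274/(-300) + 177/(-474) = -274*(-1/300) + 177*(-1/474) = 137/150 - 59/158 = 3199/5925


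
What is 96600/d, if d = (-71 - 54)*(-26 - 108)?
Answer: 1932/335 ≈ 5.7672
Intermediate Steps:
d = 16750 (d = -125*(-134) = 16750)
96600/d = 96600/16750 = 96600*(1/16750) = 1932/335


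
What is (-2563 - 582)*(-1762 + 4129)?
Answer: -7444215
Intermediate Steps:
(-2563 - 582)*(-1762 + 4129) = -3145*2367 = -7444215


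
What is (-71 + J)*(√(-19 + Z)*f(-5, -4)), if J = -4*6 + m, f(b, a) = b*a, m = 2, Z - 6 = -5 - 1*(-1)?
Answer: -1860*I*√17 ≈ -7669.0*I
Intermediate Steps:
Z = 2 (Z = 6 + (-5 - 1*(-1)) = 6 + (-5 + 1) = 6 - 4 = 2)
f(b, a) = a*b
J = -22 (J = -4*6 + 2 = -24 + 2 = -22)
(-71 + J)*(√(-19 + Z)*f(-5, -4)) = (-71 - 22)*(√(-19 + 2)*(-4*(-5))) = -93*√(-17)*20 = -93*I*√17*20 = -1860*I*√17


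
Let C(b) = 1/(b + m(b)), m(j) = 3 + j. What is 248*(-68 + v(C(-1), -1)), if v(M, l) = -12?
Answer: -19840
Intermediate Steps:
C(b) = 1/(3 + 2*b) (C(b) = 1/(b + (3 + b)) = 1/(3 + 2*b))
248*(-68 + v(C(-1), -1)) = 248*(-68 - 12) = 248*(-80) = -19840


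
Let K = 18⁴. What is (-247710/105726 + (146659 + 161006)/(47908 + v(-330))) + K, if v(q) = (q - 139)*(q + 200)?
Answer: 201401501385023/1918539238 ≈ 1.0498e+5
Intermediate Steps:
v(q) = (-139 + q)*(200 + q)
K = 104976
(-247710/105726 + (146659 + 161006)/(47908 + v(-330))) + K = (-247710/105726 + (146659 + 161006)/(47908 + (-27800 + (-330)² + 61*(-330)))) + 104976 = (-247710*1/105726 + 307665/(47908 + (-27800 + 108900 - 20130))) + 104976 = (-41285/17621 + 307665/(47908 + 60970)) + 104976 = (-41285/17621 + 307665/108878) + 104976 = 926336735/1918539238 + 104976 = 201401501385023/1918539238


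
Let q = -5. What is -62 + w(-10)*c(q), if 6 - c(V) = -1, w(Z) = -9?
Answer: -125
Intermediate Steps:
c(V) = 7 (c(V) = 6 - 1*(-1) = 6 + 1 = 7)
-62 + w(-10)*c(q) = -62 - 9*7 = -62 - 63 = -125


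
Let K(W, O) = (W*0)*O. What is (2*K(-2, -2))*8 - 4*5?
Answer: -20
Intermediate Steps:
K(W, O) = 0 (K(W, O) = 0*O = 0)
(2*K(-2, -2))*8 - 4*5 = (2*0)*8 - 4*5 = 0*8 - 20 = 0 - 20 = -20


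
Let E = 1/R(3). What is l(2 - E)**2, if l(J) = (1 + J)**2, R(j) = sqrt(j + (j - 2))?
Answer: 625/16 ≈ 39.063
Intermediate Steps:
R(j) = sqrt(-2 + 2*j) (R(j) = sqrt(j + (-2 + j)) = sqrt(-2 + 2*j))
E = 1/2 (E = 1/(sqrt(-2 + 2*3)) = 1/(sqrt(-2 + 6)) = 1/(sqrt(4)) = 1/2 ≈ 0.50000)
l(2 - E)**2 = ((1 + (2 - 1*1/2))**2)**2 = ((1 + (2 - 1/2))**2)**2 = ((1 + 3/2)**2)**2 = ((5/2)**2)**2 = (25/4)**2 = 625/16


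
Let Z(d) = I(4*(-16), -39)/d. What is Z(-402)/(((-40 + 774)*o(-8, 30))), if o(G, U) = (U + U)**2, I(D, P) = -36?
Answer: 1/29506800 ≈ 3.3891e-8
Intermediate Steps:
o(G, U) = 4*U**2 (o(G, U) = (2*U)**2 = 4*U**2)
Z(d) = -36/d
Z(-402)/(((-40 + 774)*o(-8, 30))) = (-36/(-402))/(((-40 + 774)*(4*30**2))) = (-36*(-1/402))/((734*(4*900))) = 6/(67*((734*3600))) = (6/67)/2642400 = (6/67)*(1/2642400) = 1/29506800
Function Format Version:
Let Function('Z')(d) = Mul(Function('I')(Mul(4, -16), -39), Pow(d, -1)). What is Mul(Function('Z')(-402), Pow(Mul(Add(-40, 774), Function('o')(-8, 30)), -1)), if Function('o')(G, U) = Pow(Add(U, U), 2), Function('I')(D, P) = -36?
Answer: Rational(1, 29506800) ≈ 3.3891e-8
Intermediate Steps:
Function('o')(G, U) = Mul(4, Pow(U, 2)) (Function('o')(G, U) = Pow(Mul(2, U), 2) = Mul(4, Pow(U, 2)))
Function('Z')(d) = Mul(-36, Pow(d, -1))
Mul(Function('Z')(-402), Pow(Mul(Add(-40, 774), Function('o')(-8, 30)), -1)) = Mul(Mul(-36, Pow(-402, -1)), Pow(Mul(Add(-40, 774), Mul(4, Pow(30, 2))), -1)) = Mul(Mul(-36, Rational(-1, 402)), Pow(Mul(734, Mul(4, 900)), -1)) = Mul(Rational(6, 67), Pow(Mul(734, 3600), -1)) = Mul(Rational(6, 67), Pow(2642400, -1)) = Mul(Rational(6, 67), Rational(1, 2642400)) = Rational(1, 29506800)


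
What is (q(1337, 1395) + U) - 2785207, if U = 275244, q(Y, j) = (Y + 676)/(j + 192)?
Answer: -1327769756/529 ≈ -2.5100e+6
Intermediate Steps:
q(Y, j) = (676 + Y)/(192 + j)
(q(1337, 1395) + U) - 2785207 = ((676 + 1337)/(192 + 1395) + 275244) - 2785207 = (2013/1587 + 275244) - 2785207 = ((1/1587)*2013 + 275244) - 2785207 = (671/529 + 275244) - 2785207 = 145604747/529 - 2785207 = -1327769756/529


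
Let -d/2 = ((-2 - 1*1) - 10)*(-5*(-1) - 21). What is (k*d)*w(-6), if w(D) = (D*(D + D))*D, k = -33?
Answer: -5930496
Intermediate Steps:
w(D) = 2*D³ (w(D) = (D*(2*D))*D = (2*D²)*D = 2*D³)
d = -416 (d = -2*((-2 - 1*1) - 10)*(-5*(-1) - 21) = -2*((-2 - 1) - 10)*(5 - 21) = -2*(-3 - 10)*(-16) = -(-26)*(-16) = -2*208 = -416)
(k*d)*w(-6) = (-33*(-416))*(2*(-6)³) = 13728*(2*(-216)) = 13728*(-432) = -5930496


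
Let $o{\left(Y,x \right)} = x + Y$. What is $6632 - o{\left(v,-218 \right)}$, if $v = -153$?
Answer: $7003$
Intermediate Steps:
$o{\left(Y,x \right)} = Y + x$
$6632 - o{\left(v,-218 \right)} = 6632 - \left(-153 - 218\right) = 6632 - -371 = 6632 + 371 = 7003$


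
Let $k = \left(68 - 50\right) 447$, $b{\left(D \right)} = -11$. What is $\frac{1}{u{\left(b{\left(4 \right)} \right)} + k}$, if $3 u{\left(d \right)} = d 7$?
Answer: $\frac{3}{24061} \approx 0.00012468$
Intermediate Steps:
$u{\left(d \right)} = \frac{7 d}{3}$ ($u{\left(d \right)} = \frac{d 7}{3} = \frac{7 d}{3}$)
$k = 8046$ ($k = \left(68 - 50\right) 447 = 18 \cdot 447 = 8046$)
$\frac{1}{u{\left(b{\left(4 \right)} \right)} + k} = \frac{1}{\frac{7}{3} \left(-11\right) + 8046} = \frac{1}{- \frac{77}{3} + 8046} = \frac{1}{\frac{24061}{3}} = \frac{3}{24061}$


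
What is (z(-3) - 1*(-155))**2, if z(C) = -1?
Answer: 23716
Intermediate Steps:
(z(-3) - 1*(-155))**2 = (-1 - 1*(-155))**2 = (-1 + 155)**2 = 154**2 = 23716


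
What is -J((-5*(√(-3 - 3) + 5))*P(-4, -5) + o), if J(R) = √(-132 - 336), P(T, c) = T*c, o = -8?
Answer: -6*I*√13 ≈ -21.633*I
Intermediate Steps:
J(R) = 6*I*√13 (J(R) = √(-468) = 6*I*√13)
-J((-5*(√(-3 - 3) + 5))*P(-4, -5) + o) = -6*I*√13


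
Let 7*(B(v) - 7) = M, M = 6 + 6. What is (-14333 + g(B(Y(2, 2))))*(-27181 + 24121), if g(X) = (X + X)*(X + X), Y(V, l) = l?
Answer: 2103544980/49 ≈ 4.2929e+7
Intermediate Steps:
M = 12
B(v) = 61/7 (B(v) = 7 + (⅐)*12 = 7 + 12/7 = 61/7)
g(X) = 4*X² (g(X) = (2*X)*(2*X) = 4*X²)
(-14333 + g(B(Y(2, 2))))*(-27181 + 24121) = (-14333 + 4*(61/7)²)*(-27181 + 24121) = (-14333 + 4*(3721/49))*(-3060) = (-14333 + 14884/49)*(-3060) = -687433/49*(-3060) = 2103544980/49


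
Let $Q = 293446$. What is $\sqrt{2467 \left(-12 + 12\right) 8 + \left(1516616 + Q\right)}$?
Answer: $3 \sqrt{201118} \approx 1345.4$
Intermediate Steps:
$\sqrt{2467 \left(-12 + 12\right) 8 + \left(1516616 + Q\right)} = \sqrt{2467 \left(-12 + 12\right) 8 + \left(1516616 + 293446\right)} = \sqrt{2467 \cdot 0 \cdot 8 + 1810062} = \sqrt{2467 \cdot 0 + 1810062} = \sqrt{0 + 1810062} = \sqrt{1810062} = 3 \sqrt{201118}$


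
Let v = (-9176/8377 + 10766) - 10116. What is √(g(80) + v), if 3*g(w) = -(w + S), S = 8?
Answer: √391300878426/25131 ≈ 24.891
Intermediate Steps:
v = 5435874/8377 (v = (-9176*1/8377 + 10766) - 10116 = (-9176/8377 + 10766) - 10116 = 90177606/8377 - 10116 = 5435874/8377 ≈ 648.90)
g(w) = -8/3 - w/3 (g(w) = (-(w + 8))/3 = (-(8 + w))/3 = (-8 - w)/3 = -8/3 - w/3)
√(g(80) + v) = √((-8/3 - ⅓*80) + 5435874/8377) = √((-8/3 - 80/3) + 5435874/8377) = √(-88/3 + 5435874/8377) = √(15570446/25131) = √391300878426/25131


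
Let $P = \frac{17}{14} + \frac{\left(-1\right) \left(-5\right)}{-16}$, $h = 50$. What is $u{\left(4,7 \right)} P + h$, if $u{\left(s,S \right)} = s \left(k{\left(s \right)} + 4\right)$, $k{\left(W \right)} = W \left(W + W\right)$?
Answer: $\frac{1259}{7} \approx 179.86$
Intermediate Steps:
$k{\left(W \right)} = 2 W^{2}$ ($k{\left(W \right)} = W 2 W = 2 W^{2}$)
$P = \frac{101}{112}$ ($P = 17 \cdot \frac{1}{14} + 5 \left(- \frac{1}{16}\right) = \frac{17}{14} - \frac{5}{16} = \frac{101}{112} \approx 0.90179$)
$u{\left(s,S \right)} = s \left(4 + 2 s^{2}\right)$ ($u{\left(s,S \right)} = s \left(2 s^{2} + 4\right) = s \left(4 + 2 s^{2}\right)$)
$u{\left(4,7 \right)} P + h = 2 \cdot 4 \left(2 + 4^{2}\right) \frac{101}{112} + 50 = 2 \cdot 4 \left(2 + 16\right) \frac{101}{112} + 50 = 2 \cdot 4 \cdot 18 \cdot \frac{101}{112} + 50 = 144 \cdot \frac{101}{112} + 50 = \frac{909}{7} + 50 = \frac{1259}{7}$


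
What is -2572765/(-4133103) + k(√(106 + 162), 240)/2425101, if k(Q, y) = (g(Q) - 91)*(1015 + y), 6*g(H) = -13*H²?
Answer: 211942326380/771014786031 ≈ 0.27489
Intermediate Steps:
g(H) = -13*H²/6 (g(H) = (-13*H²)/6 = -13*H²/6)
k(Q, y) = (-91 - 13*Q²/6)*(1015 + y) (k(Q, y) = (-13*Q²/6 - 91)*(1015 + y) = (-91 - 13*Q²/6)*(1015 + y))
-2572765/(-4133103) + k(√(106 + 162), 240)/2425101 = -2572765/(-4133103) + (-92365 - 91*240 - 13195*(√(106 + 162))²/6 - 13/6*240*(√(106 + 162))²)/2425101 = -2572765*(-1/4133103) + (-92365 - 21840 - 13195*(√268)²/6 - 13/6*240*(√268)²)*(1/2425101) = 197905/317931 + (-92365 - 21840 - 13195*(2*√67)²/6 - 13/6*240*(2*√67)²)*(1/2425101) = 197905/317931 + (-92365 - 21840 - 13195/6*268 - 13/6*240*268)*(1/2425101) = 197905/317931 + (-92365 - 21840 - 1768130/3 - 139360)*(1/2425101) = 197905/317931 - 2528825/3*1/2425101 = 197905/317931 - 2528825/7275303 = 211942326380/771014786031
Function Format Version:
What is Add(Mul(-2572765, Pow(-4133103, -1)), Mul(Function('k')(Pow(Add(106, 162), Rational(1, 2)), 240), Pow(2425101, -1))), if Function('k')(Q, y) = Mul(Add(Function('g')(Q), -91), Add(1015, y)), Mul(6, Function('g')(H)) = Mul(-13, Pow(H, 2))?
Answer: Rational(211942326380, 771014786031) ≈ 0.27489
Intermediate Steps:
Function('g')(H) = Mul(Rational(-13, 6), Pow(H, 2)) (Function('g')(H) = Mul(Rational(1, 6), Mul(-13, Pow(H, 2))) = Mul(Rational(-13, 6), Pow(H, 2)))
Function('k')(Q, y) = Mul(Add(-91, Mul(Rational(-13, 6), Pow(Q, 2))), Add(1015, y)) (Function('k')(Q, y) = Mul(Add(Mul(Rational(-13, 6), Pow(Q, 2)), -91), Add(1015, y)) = Mul(Add(-91, Mul(Rational(-13, 6), Pow(Q, 2))), Add(1015, y)))
Add(Mul(-2572765, Pow(-4133103, -1)), Mul(Function('k')(Pow(Add(106, 162), Rational(1, 2)), 240), Pow(2425101, -1))) = Add(Mul(-2572765, Pow(-4133103, -1)), Mul(Add(-92365, Mul(-91, 240), Mul(Rational(-13195, 6), Pow(Pow(Add(106, 162), Rational(1, 2)), 2)), Mul(Rational(-13, 6), 240, Pow(Pow(Add(106, 162), Rational(1, 2)), 2))), Pow(2425101, -1))) = Add(Mul(-2572765, Rational(-1, 4133103)), Mul(Add(-92365, -21840, Mul(Rational(-13195, 6), Pow(Pow(268, Rational(1, 2)), 2)), Mul(Rational(-13, 6), 240, Pow(Pow(268, Rational(1, 2)), 2))), Rational(1, 2425101))) = Add(Rational(197905, 317931), Mul(Add(-92365, -21840, Mul(Rational(-13195, 6), Pow(Mul(2, Pow(67, Rational(1, 2))), 2)), Mul(Rational(-13, 6), 240, Pow(Mul(2, Pow(67, Rational(1, 2))), 2))), Rational(1, 2425101))) = Add(Rational(197905, 317931), Mul(Add(-92365, -21840, Mul(Rational(-13195, 6), 268), Mul(Rational(-13, 6), 240, 268)), Rational(1, 2425101))) = Add(Rational(197905, 317931), Mul(Add(-92365, -21840, Rational(-1768130, 3), -139360), Rational(1, 2425101))) = Add(Rational(197905, 317931), Mul(Rational(-2528825, 3), Rational(1, 2425101))) = Add(Rational(197905, 317931), Rational(-2528825, 7275303)) = Rational(211942326380, 771014786031)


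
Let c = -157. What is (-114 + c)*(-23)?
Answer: 6233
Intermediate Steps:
(-114 + c)*(-23) = (-114 - 157)*(-23) = -271*(-23) = 6233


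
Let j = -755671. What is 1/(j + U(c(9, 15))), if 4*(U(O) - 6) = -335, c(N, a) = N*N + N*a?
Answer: -4/3022995 ≈ -1.3232e-6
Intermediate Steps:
c(N, a) = N² + N*a
U(O) = -311/4 (U(O) = 6 + (¼)*(-335) = 6 - 335/4 = -311/4)
1/(j + U(c(9, 15))) = 1/(-755671 - 311/4) = 1/(-3022995/4) = -4/3022995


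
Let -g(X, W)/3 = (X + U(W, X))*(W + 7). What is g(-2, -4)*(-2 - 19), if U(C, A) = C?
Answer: -1134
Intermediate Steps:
g(X, W) = -3*(7 + W)*(W + X) (g(X, W) = -3*(X + W)*(W + 7) = -3*(W + X)*(7 + W) = -3*(7 + W)*(W + X))
g(-2, -4)*(-2 - 19) = (-21*(-4) - 21*(-2) - 3*(-4)² - 3*(-4)*(-2))*(-2 - 19) = (84 + 42 - 3*16 - 24)*(-21) = (84 + 42 - 48 - 24)*(-21) = 54*(-21) = -1134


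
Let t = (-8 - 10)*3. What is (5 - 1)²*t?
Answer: -864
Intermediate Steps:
t = -54 (t = -18*3 = -54)
(5 - 1)²*t = (5 - 1)²*(-54) = 4²*(-54) = 16*(-54) = -864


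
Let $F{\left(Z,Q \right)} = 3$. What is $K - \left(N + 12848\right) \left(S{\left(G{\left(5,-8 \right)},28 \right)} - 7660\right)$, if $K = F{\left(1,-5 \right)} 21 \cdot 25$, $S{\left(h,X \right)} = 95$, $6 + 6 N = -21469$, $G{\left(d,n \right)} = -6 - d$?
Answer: $\frac{420721795}{6} \approx 7.012 \cdot 10^{7}$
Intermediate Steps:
$N = - \frac{21475}{6}$ ($N = -1 + \frac{1}{6} \left(-21469\right) = -1 - \frac{21469}{6} = - \frac{21475}{6} \approx -3579.2$)
$K = 1575$ ($K = 3 \cdot 21 \cdot 25 = 63 \cdot 25 = 1575$)
$K - \left(N + 12848\right) \left(S{\left(G{\left(5,-8 \right)},28 \right)} - 7660\right) = 1575 - \left(- \frac{21475}{6} + 12848\right) \left(95 - 7660\right) = 1575 - \frac{55613}{6} \left(-7565\right) = 1575 - - \frac{420712345}{6} = 1575 + \frac{420712345}{6} = \frac{420721795}{6}$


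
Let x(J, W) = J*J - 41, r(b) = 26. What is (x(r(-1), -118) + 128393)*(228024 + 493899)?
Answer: 93148280844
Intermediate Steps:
x(J, W) = -41 + J² (x(J, W) = J² - 41 = -41 + J²)
(x(r(-1), -118) + 128393)*(228024 + 493899) = ((-41 + 26²) + 128393)*(228024 + 493899) = ((-41 + 676) + 128393)*721923 = (635 + 128393)*721923 = 129028*721923 = 93148280844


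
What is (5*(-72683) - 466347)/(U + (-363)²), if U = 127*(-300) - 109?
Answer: -414881/46780 ≈ -8.8688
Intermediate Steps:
U = -38209 (U = -38100 - 109 = -38209)
(5*(-72683) - 466347)/(U + (-363)²) = (5*(-72683) - 466347)/(-38209 + (-363)²) = (-363415 - 466347)/(-38209 + 131769) = -829762/93560 = -829762*1/93560 = -414881/46780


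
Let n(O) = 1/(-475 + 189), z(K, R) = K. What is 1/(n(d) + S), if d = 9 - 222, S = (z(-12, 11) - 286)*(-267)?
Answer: 286/22755875 ≈ 1.2568e-5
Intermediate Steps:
S = 79566 (S = (-12 - 286)*(-267) = -298*(-267) = 79566)
d = -213
n(O) = -1/286 (n(O) = 1/(-286) = -1/286)
1/(n(d) + S) = 1/(-1/286 + 79566) = 1/(22755875/286) = 286/22755875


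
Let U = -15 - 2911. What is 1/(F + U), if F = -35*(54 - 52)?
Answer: -1/2996 ≈ -0.00033378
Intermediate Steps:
F = -70 (F = -35*2 = -70)
U = -2926
1/(F + U) = 1/(-70 - 2926) = 1/(-2996) = -1/2996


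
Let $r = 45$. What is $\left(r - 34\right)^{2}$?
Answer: $121$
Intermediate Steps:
$\left(r - 34\right)^{2} = \left(45 - 34\right)^{2} = 11^{2} = 121$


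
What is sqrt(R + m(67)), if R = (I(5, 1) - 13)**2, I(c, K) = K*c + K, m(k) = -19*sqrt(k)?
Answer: sqrt(49 - 19*sqrt(67)) ≈ 10.321*I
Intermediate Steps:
I(c, K) = K + K*c
R = 49 (R = (1*(1 + 5) - 13)**2 = (1*6 - 13)**2 = (6 - 13)**2 = (-7)**2 = 49)
sqrt(R + m(67)) = sqrt(49 - 19*sqrt(67))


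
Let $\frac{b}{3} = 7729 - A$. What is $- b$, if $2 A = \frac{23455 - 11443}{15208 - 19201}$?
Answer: $- \frac{2806173}{121} \approx -23192.0$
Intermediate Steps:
$A = - \frac{182}{121}$ ($A = \frac{\left(23455 - 11443\right) \frac{1}{15208 - 19201}}{2} = \frac{12012 \frac{1}{-3993}}{2} = \frac{12012 \left(- \frac{1}{3993}\right)}{2} = \frac{1}{2} \left(- \frac{364}{121}\right) = - \frac{182}{121} \approx -1.5041$)
$b = \frac{2806173}{121}$ ($b = 3 \left(7729 - - \frac{182}{121}\right) = 3 \left(7729 + \frac{182}{121}\right) = 3 \cdot \frac{935391}{121} = \frac{2806173}{121} \approx 23192.0$)
$- b = \left(-1\right) \frac{2806173}{121} = - \frac{2806173}{121}$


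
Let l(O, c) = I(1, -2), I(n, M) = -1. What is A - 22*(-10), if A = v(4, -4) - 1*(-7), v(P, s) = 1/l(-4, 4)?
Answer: 226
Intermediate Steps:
l(O, c) = -1
v(P, s) = -1 (v(P, s) = 1/(-1) = -1)
A = 6 (A = -1 - 1*(-7) = -1 + 7 = 6)
A - 22*(-10) = 6 - 22*(-10) = 6 + 220 = 226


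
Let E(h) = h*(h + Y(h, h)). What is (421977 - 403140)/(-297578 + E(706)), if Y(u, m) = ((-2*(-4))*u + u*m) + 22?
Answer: 6279/118699898 ≈ 5.2898e-5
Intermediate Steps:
Y(u, m) = 22 + 8*u + m*u (Y(u, m) = (8*u + m*u) + 22 = 22 + 8*u + m*u)
E(h) = h*(22 + h² + 9*h) (E(h) = h*(h + (22 + 8*h + h*h)) = h*(h + (22 + 8*h + h²)) = h*(h + (22 + h² + 8*h)) = h*(22 + h² + 9*h))
(421977 - 403140)/(-297578 + E(706)) = (421977 - 403140)/(-297578 + 706*(22 + 706² + 9*706)) = 18837/(-297578 + 706*(22 + 498436 + 6354)) = 18837/(-297578 + 706*504812) = 18837/(-297578 + 356397272) = 18837/356099694 = 18837*(1/356099694) = 6279/118699898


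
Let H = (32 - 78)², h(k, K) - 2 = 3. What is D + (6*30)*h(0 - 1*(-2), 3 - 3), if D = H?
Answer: 3016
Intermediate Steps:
h(k, K) = 5 (h(k, K) = 2 + 3 = 5)
H = 2116 (H = (-46)² = 2116)
D = 2116
D + (6*30)*h(0 - 1*(-2), 3 - 3) = 2116 + (6*30)*5 = 2116 + 180*5 = 2116 + 900 = 3016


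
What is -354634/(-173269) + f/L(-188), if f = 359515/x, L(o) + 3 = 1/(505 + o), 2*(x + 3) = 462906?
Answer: 11645843659481/7619590909500 ≈ 1.5284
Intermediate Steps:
x = 231450 (x = -3 + (½)*462906 = -3 + 231453 = 231450)
L(o) = -3 + 1/(505 + o)
f = 71903/46290 (f = 359515/231450 = 359515*(1/231450) = 71903/46290 ≈ 1.5533)
-354634/(-173269) + f/L(-188) = -354634/(-173269) + 71903/(46290*(((-1514 - 3*(-188))/(505 - 188)))) = -354634*(-1/173269) + 71903/(46290*(((-1514 + 564)/317))) = 354634/173269 + 71903/(46290*(((1/317)*(-950)))) = 354634/173269 + 71903/(46290*(-950/317)) = 354634/173269 + (71903/46290)*(-317/950) = 354634/173269 - 22793251/43975500 = 11645843659481/7619590909500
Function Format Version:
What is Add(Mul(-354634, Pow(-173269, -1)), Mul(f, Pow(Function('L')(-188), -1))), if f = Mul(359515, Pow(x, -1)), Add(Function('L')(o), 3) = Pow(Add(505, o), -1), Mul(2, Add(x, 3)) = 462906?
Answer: Rational(11645843659481, 7619590909500) ≈ 1.5284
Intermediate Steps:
x = 231450 (x = Add(-3, Mul(Rational(1, 2), 462906)) = Add(-3, 231453) = 231450)
Function('L')(o) = Add(-3, Pow(Add(505, o), -1))
f = Rational(71903, 46290) (f = Mul(359515, Pow(231450, -1)) = Mul(359515, Rational(1, 231450)) = Rational(71903, 46290) ≈ 1.5533)
Add(Mul(-354634, Pow(-173269, -1)), Mul(f, Pow(Function('L')(-188), -1))) = Add(Mul(-354634, Pow(-173269, -1)), Mul(Rational(71903, 46290), Pow(Mul(Pow(Add(505, -188), -1), Add(-1514, Mul(-3, -188))), -1))) = Add(Mul(-354634, Rational(-1, 173269)), Mul(Rational(71903, 46290), Pow(Mul(Pow(317, -1), Add(-1514, 564)), -1))) = Add(Rational(354634, 173269), Mul(Rational(71903, 46290), Pow(Mul(Rational(1, 317), -950), -1))) = Add(Rational(354634, 173269), Mul(Rational(71903, 46290), Pow(Rational(-950, 317), -1))) = Add(Rational(354634, 173269), Mul(Rational(71903, 46290), Rational(-317, 950))) = Add(Rational(354634, 173269), Rational(-22793251, 43975500)) = Rational(11645843659481, 7619590909500)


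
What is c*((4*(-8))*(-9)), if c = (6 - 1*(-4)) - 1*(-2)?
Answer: 3456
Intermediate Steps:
c = 12 (c = (6 + 4) + 2 = 10 + 2 = 12)
c*((4*(-8))*(-9)) = 12*((4*(-8))*(-9)) = 12*(-32*(-9)) = 12*288 = 3456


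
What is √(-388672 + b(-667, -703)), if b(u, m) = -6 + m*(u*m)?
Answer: I*√330026081 ≈ 18167.0*I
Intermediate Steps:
b(u, m) = -6 + u*m² (b(u, m) = -6 + m*(m*u) = -6 + u*m²)
√(-388672 + b(-667, -703)) = √(-388672 + (-6 - 667*(-703)²)) = √(-388672 + (-6 - 667*494209)) = √(-388672 + (-6 - 329637403)) = √(-388672 - 329637409) = √(-330026081) = I*√330026081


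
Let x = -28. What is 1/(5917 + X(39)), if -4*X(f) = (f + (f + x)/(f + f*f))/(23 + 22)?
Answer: 280800/1661432749 ≈ 0.00016901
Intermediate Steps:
X(f) = -f/180 - (-28 + f)/(180*(f + f²)) (X(f) = -(f + (f - 28)/(f + f*f))/(4*(23 + 22)) = -(f + (-28 + f)/(f + f²))/(4*45) = -(f/45 + (-28 + f)/(45*(f + f²)))/4 = -f/180 - (-28 + f)/(180*(f + f²)))
1/(5917 + X(39)) = 1/(5917 + (1/180)*(28 - 1*39 - 1*39² - 1*39³)/(39*(1 + 39))) = 1/(5917 + (1/180)*(1/39)*(28 - 39 - 1*1521 - 1*59319)/40) = 1/(5917 + (1/180)*(1/39)*(1/40)*(28 - 39 - 1521 - 59319)) = 1/(5917 + (1/180)*(1/39)*(1/40)*(-60851)) = 1/(5917 - 60851/280800) = 1/(1661432749/280800) = 280800/1661432749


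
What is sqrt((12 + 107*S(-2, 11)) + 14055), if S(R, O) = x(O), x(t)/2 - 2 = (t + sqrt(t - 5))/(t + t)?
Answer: sqrt(1766842 + 1177*sqrt(6))/11 ≈ 120.94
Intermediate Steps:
x(t) = 4 + (t + sqrt(-5 + t))/t (x(t) = 4 + 2*((t + sqrt(t - 5))/(t + t)) = 4 + 2*((t + sqrt(-5 + t))/((2*t))) = 4 + 2*((t + sqrt(-5 + t))*(1/(2*t))) = 4 + 2*((t + sqrt(-5 + t))/(2*t)) = 4 + (t + sqrt(-5 + t))/t)
S(R, O) = 5 + sqrt(-5 + O)/O
sqrt((12 + 107*S(-2, 11)) + 14055) = sqrt((12 + 107*(5 + sqrt(-5 + 11)/11)) + 14055) = sqrt((12 + 107*(5 + sqrt(6)/11)) + 14055) = sqrt((12 + (535 + 107*sqrt(6)/11)) + 14055) = sqrt((547 + 107*sqrt(6)/11) + 14055) = sqrt(14602 + 107*sqrt(6)/11)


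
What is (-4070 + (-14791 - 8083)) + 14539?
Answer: -12405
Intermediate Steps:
(-4070 + (-14791 - 8083)) + 14539 = (-4070 - 22874) + 14539 = -26944 + 14539 = -12405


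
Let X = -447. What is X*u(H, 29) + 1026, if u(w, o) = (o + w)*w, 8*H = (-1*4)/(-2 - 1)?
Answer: -13763/12 ≈ -1146.9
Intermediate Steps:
H = ⅙ (H = ((-1*4)/(-2 - 1))/8 = (-4/(-3))/8 = (-4*(-⅓))/8 = (⅛)*(4/3) = ⅙ ≈ 0.16667)
u(w, o) = w*(o + w)
X*u(H, 29) + 1026 = -149*(29 + ⅙)/2 + 1026 = -149*175/(2*6) + 1026 = -447*175/36 + 1026 = -26075/12 + 1026 = -13763/12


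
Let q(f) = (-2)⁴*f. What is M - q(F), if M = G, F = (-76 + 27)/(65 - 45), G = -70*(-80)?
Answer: 28196/5 ≈ 5639.2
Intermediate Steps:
G = 5600
F = -49/20 ≈ -2.4500
M = 5600
q(f) = 16*f
M - q(F) = 5600 - 16*(-49)/20 = 5600 - 1*(-196/5) = 5600 + 196/5 = 28196/5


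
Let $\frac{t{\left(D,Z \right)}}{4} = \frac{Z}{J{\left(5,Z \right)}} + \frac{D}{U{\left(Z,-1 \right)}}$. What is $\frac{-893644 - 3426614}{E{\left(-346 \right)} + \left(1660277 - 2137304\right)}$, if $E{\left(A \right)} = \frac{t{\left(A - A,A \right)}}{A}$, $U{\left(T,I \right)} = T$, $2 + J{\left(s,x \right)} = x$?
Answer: $\frac{187931223}{20750675} \approx 9.0566$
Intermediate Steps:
$J{\left(s,x \right)} = -2 + x$
$t{\left(D,Z \right)} = \frac{4 D}{Z} + \frac{4 Z}{-2 + Z}$ ($t{\left(D,Z \right)} = 4 \left(\frac{Z}{-2 + Z} + \frac{D}{Z}\right) = 4 \left(\frac{D}{Z} + \frac{Z}{-2 + Z}\right) = \frac{4 D}{Z} + \frac{4 Z}{-2 + Z}$)
$E{\left(A \right)} = \frac{4}{-2 + A}$ ($E{\left(A \right)} = \frac{4 \frac{1}{A} \frac{1}{-2 + A} \left(A^{2} + \left(A - A\right) \left(-2 + A\right)\right)}{A} = \frac{4 \frac{1}{A} \frac{1}{-2 + A} \left(A^{2} + 0 \left(-2 + A\right)\right)}{A} = \frac{4 \frac{1}{A} \frac{1}{-2 + A} \left(A^{2} + 0\right)}{A} = \frac{4 \frac{1}{A} \frac{1}{-2 + A} A^{2}}{A} = \frac{4 A \frac{1}{-2 + A}}{A} = \frac{4}{-2 + A}$)
$\frac{-893644 - 3426614}{E{\left(-346 \right)} + \left(1660277 - 2137304\right)} = \frac{-893644 - 3426614}{\frac{4}{-2 - 346} + \left(1660277 - 2137304\right)} = - \frac{4320258}{\frac{4}{-348} + \left(1660277 - 2137304\right)} = - \frac{4320258}{4 \left(- \frac{1}{348}\right) - 477027} = - \frac{4320258}{- \frac{1}{87} - 477027} = - \frac{4320258}{- \frac{41501350}{87}} = \left(-4320258\right) \left(- \frac{87}{41501350}\right) = \frac{187931223}{20750675}$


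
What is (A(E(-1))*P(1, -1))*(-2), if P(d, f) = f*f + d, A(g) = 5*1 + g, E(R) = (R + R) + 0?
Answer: -12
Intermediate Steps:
E(R) = 2*R (E(R) = 2*R + 0 = 2*R)
A(g) = 5 + g
P(d, f) = d + f² (P(d, f) = f² + d = d + f²)
(A(E(-1))*P(1, -1))*(-2) = ((5 + 2*(-1))*(1 + (-1)²))*(-2) = ((5 - 2)*(1 + 1))*(-2) = (3*2)*(-2) = 6*(-2) = -12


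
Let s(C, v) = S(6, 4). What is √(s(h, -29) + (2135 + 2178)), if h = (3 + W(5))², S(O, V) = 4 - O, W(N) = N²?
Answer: 3*√479 ≈ 65.658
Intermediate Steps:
h = 784 (h = (3 + 5²)² = (3 + 25)² = 28² = 784)
s(C, v) = -2 (s(C, v) = 4 - 1*6 = 4 - 6 = -2)
√(s(h, -29) + (2135 + 2178)) = √(-2 + (2135 + 2178)) = √(-2 + 4313) = √4311 = 3*√479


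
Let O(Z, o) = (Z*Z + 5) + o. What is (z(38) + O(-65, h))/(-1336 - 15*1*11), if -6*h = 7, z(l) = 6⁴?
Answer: -33149/9006 ≈ -3.6808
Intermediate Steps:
z(l) = 1296
h = -7/6 (h = -⅙*7 = -7/6 ≈ -1.1667)
O(Z, o) = 5 + o + Z² (O(Z, o) = (Z² + 5) + o = (5 + Z²) + o = 5 + o + Z²)
(z(38) + O(-65, h))/(-1336 - 15*1*11) = (1296 + (5 - 7/6 + (-65)²))/(-1336 - 15*1*11) = (1296 + (5 - 7/6 + 4225))/(-1336 - 15*11) = (1296 + 25373/6)/(-1336 - 165) = (33149/6)/(-1501) = (33149/6)*(-1/1501) = -33149/9006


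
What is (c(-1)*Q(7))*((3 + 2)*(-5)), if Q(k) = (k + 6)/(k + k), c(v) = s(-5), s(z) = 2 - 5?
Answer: 975/14 ≈ 69.643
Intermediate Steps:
s(z) = -3
c(v) = -3
Q(k) = (6 + k)/(2*k) (Q(k) = (6 + k)/((2*k)) = (6 + k)*(1/(2*k)) = (6 + k)/(2*k))
(c(-1)*Q(7))*((3 + 2)*(-5)) = (-3*(6 + 7)/(2*7))*((3 + 2)*(-5)) = (-3*13/(2*7))*(5*(-5)) = -3*13/14*(-25) = -39/14*(-25) = 975/14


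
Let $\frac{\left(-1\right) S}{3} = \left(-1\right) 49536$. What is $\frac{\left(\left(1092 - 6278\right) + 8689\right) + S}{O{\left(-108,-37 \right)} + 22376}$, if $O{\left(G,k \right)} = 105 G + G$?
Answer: $\frac{152111}{10928} \approx 13.919$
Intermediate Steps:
$O{\left(G,k \right)} = 106 G$
$S = 148608$ ($S = - 3 \left(\left(-1\right) 49536\right) = \left(-3\right) \left(-49536\right) = 148608$)
$\frac{\left(\left(1092 - 6278\right) + 8689\right) + S}{O{\left(-108,-37 \right)} + 22376} = \frac{\left(\left(1092 - 6278\right) + 8689\right) + 148608}{106 \left(-108\right) + 22376} = \frac{\left(-5186 + 8689\right) + 148608}{-11448 + 22376} = \frac{3503 + 148608}{10928} = 152111 \cdot \frac{1}{10928} = \frac{152111}{10928}$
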